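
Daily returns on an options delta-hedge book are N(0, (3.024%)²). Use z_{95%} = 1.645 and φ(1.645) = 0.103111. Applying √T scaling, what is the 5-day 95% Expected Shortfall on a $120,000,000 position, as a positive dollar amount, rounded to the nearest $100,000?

σ_{5d} = 3.024% × √5 = 6.762%.
ES multiplier = φ(z)/(1−α) = 0.103111/0.05 = 2.062.
ES = 6.762% × 2.062 = 13.943%; on $120,000,000: $16,731,600.

$16,700,000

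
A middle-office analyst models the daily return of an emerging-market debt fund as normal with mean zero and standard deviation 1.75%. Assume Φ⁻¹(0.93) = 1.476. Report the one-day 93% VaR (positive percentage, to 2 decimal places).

VaR = z·σ = 1.476 × 1.75% = 2.583%.

2.58%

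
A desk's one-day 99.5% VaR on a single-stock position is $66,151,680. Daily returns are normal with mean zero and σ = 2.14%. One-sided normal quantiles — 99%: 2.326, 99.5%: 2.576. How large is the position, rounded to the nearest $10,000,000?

VaR as a fraction of value: z·σ = 2.576 × 2.14% = 5.51264%.
Position = $66,151,680 / 0.0551264 = $1,200,000,000.

$1,200,000,000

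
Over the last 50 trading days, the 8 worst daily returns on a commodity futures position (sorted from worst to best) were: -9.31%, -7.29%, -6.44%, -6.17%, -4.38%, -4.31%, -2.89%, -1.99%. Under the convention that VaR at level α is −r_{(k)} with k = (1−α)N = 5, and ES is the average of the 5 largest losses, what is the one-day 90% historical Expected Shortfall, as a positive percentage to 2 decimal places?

The 5 worst returns sum to -33.59%.
ES = −(-33.59%) / 5 = 6.718% ≈ 6.72%.

6.72%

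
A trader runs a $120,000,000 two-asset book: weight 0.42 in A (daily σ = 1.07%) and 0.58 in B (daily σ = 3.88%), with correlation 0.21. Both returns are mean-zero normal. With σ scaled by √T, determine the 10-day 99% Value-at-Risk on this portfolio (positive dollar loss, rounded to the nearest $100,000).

$21,100,000

σ_p = √(0.42²·1.07² + 0.58²·3.88² + 2·0.21·0.42·0.58·1.07·3.88) = 2.386%.
σ_{10d} = 2.386% × √10 = 7.545%.
z(99%) = 2.326.
VaR = 2.326 × 7.545% = 17.550%; on $120,000,000 that is $21,060,000.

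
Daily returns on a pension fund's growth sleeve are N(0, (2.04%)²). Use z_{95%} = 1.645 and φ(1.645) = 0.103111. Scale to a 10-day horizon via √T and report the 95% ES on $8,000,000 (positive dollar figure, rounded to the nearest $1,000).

σ_{10d} = 2.04% × √10 = 6.451%.
ES multiplier = φ(z)/(1−α) = 0.103111/0.05 = 2.062.
ES = 6.451% × 2.062 = 13.302%; on $8,000,000: $1,064,160.

$1,064,000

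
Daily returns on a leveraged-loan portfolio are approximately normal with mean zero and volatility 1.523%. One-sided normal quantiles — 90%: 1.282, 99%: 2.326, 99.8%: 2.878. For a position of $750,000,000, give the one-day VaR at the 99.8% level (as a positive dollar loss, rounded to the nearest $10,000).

VaR = z·σ = 2.878 × 1.523% = 4.383%.
On $750,000,000: 0.04383 × $750,000,000 = $32,872,500.

$32,870,000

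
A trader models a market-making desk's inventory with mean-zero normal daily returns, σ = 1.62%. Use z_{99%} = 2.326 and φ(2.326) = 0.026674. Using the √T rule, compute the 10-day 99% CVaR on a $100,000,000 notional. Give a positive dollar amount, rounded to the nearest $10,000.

σ_{10d} = 1.62% × √10 = 5.123%.
ES multiplier = φ(z)/(1−α) = 0.026674/0.01 = 2.667.
ES = 5.123% × 2.667 = 13.663%; on $100,000,000: $13,663,000.

$13,660,000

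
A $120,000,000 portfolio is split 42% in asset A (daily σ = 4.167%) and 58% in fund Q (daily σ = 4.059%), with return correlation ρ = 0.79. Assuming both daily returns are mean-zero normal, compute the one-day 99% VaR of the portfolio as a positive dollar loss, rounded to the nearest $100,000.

$10,900,000

σ_p² = 0.42²·4.167² + 0.58²·4.059² + 2·0.79·0.42·0.58·4.167·4.059 = 15.1153 (%²).
σ_p = √15.1153 = 3.888%.
At 99%, z = 2.326.
VaR = 2.326 × 3.888% = 9.043%; on $120,000,000 that is $10,851,600.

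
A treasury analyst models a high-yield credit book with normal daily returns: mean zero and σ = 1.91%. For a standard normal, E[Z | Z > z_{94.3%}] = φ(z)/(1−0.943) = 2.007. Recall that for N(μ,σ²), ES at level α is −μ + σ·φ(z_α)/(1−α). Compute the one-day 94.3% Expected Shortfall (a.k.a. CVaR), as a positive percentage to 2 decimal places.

ES = 1.91% × 2.007 = 3.833%.

3.83%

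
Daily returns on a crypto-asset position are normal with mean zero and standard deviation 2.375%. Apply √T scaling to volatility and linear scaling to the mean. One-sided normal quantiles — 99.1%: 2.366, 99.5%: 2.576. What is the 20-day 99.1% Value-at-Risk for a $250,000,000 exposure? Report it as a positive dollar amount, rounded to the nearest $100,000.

$62,800,000

σ_{20d} = 2.375% × √20 = 10.621%.
VaR = 2.366 × 10.621% = 25.129%.
On $250,000,000: 0.25129 × $250,000,000 = $62,822,500.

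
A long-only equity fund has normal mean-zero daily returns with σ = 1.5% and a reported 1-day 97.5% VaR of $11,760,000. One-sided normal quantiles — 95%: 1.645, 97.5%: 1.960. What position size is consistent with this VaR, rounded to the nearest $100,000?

VaR as a fraction of value: z·σ = 1.960 × 1.5% = 2.94%.
Position = $11,760,000 / 0.0294 = $400,000,000.

$400,000,000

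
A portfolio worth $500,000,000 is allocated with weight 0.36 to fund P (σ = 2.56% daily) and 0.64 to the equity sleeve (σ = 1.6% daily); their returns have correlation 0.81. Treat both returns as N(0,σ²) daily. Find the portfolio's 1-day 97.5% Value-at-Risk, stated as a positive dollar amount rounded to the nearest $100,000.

σ_p² = 0.36²·2.56² + 0.64²·1.6² + 2·0.81·0.36·0.64·2.56·1.6 = 3.4267 (%²).
σ_p = √3.4267 = 1.851%.
At 97.5%, z = 1.960.
VaR = 1.960 × 1.851% = 3.628%; on $500,000,000 that is $18,140,000.

$18,100,000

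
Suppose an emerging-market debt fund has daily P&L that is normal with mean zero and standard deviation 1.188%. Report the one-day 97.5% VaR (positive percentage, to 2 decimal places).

At 97.5% one-sided, z = 1.960.
VaR = z·σ = 1.960 × 1.188% = 2.328%.

2.33%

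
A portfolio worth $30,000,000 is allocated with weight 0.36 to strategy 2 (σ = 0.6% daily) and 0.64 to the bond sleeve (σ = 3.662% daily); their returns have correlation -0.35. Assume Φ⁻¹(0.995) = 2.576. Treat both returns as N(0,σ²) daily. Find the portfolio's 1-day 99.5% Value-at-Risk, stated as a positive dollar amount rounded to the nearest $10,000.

$1,760,000

σ_p² = 0.36²·0.6² + 0.64²·3.662² + 2·-0.35·0.36·0.64·0.6·3.662 = 5.1851 (%²).
σ_p = √5.1851 = 2.277%.
VaR = 2.576 × 2.277% = 5.866%; on $30,000,000 that is $1,759,800.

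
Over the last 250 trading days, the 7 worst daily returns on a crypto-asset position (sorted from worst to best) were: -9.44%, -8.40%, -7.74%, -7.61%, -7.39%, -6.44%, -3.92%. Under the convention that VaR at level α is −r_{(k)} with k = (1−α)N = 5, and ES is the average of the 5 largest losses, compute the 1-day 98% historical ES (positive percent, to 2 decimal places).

8.12%

The 5 worst returns sum to -40.58%.
ES = −(-40.58%) / 5 = 8.116% ≈ 8.12%.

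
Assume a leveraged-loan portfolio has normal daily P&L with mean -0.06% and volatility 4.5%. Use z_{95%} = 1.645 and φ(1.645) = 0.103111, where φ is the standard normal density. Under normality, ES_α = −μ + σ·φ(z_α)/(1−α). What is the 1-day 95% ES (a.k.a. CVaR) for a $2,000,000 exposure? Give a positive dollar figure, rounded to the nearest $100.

Tail multiplier: φ(z)/(1−α) = 0.103111 / 0.05 = 2.062.
ES = −(-0.06%) + 4.5% × 2.062 = 9.339%.
On $2,000,000: 0.09339 × $2,000,000 = $186,780.

$186,800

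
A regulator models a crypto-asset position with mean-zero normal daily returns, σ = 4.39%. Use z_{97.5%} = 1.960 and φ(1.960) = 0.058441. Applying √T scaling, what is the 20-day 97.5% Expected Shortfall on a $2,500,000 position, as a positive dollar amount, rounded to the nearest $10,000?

$1,150,000

σ_{20d} = 4.39% × √20 = 19.633%.
ES multiplier = φ(z)/(1−α) = 0.058441/0.025 = 2.338.
ES = 19.633% × 2.338 = 45.902%; on $2,500,000: $1,147,550.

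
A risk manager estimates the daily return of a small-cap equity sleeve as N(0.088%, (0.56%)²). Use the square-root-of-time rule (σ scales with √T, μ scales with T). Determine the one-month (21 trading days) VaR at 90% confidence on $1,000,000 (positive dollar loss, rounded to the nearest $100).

$14,400

At 90%, z = 1.282.
σ_{21d} = 0.56% × √21 = 2.566%; μ_{21d} = 21 × 0.088% = 1.848%.
VaR = −(1.848%) + 1.282 × 2.566% = 1.442%.
On $1,000,000: 0.01442 × $1,000,000 = $14,420.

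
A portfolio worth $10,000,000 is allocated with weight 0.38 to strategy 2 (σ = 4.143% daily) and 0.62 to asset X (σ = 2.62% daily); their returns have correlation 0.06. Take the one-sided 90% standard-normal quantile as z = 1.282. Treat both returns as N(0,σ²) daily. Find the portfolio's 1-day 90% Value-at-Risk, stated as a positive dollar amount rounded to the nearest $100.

σ_p² = 0.38²·4.143² + 0.62²·2.62² + 2·0.06·0.38·0.62·4.143·2.62 = 5.4241 (%²).
σ_p = √5.4241 = 2.329%.
VaR = 1.282 × 2.329% = 2.986%; on $10,000,000 that is $298,600.

$298,600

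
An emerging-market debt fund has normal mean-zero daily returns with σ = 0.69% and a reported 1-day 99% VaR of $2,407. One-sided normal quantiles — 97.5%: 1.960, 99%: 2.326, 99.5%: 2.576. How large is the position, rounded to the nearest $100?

$150,000

VaR as a fraction of value: z·σ = 2.326 × 0.69% = 1.60494%.
Position = $2,407 / 0.0160494 = $149,974.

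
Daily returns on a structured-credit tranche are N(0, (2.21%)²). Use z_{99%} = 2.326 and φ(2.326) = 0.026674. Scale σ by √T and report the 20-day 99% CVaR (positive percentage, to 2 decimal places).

σ_{20d} = 2.21% × √20 = 9.883%.
ES multiplier = φ(z)/(1−α) = 0.026674/0.01 = 2.667.
ES = 9.883% × 2.667 = 26.358%.

26.36%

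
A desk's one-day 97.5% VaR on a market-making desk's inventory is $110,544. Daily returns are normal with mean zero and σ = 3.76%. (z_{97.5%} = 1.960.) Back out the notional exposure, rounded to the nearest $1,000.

$1,500,000

VaR as a fraction of value: z·σ = 1.960 × 3.76% = 7.3696%.
Position = $110,544 / 0.073696 = $1,500,000.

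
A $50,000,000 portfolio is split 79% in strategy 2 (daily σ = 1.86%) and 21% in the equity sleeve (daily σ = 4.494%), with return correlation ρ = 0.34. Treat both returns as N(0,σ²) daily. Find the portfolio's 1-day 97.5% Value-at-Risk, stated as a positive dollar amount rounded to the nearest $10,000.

$1,960,000

σ_p² = 0.79²·1.86² + 0.21²·4.494² + 2·0.34·0.79·0.21·1.86·4.494 = 3.9928 (%²).
σ_p = √3.9928 = 1.998%.
At 97.5%, z = 1.960.
VaR = 1.960 × 1.998% = 3.916%; on $50,000,000 that is $1,958,000.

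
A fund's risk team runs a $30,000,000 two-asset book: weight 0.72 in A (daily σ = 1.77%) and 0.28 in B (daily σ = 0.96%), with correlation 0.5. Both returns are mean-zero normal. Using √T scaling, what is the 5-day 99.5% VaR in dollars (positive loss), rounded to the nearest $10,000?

$2,470,000

σ_p = √(0.72²·1.77² + 0.28²·0.96² + 2·0.5·0.72·0.28·1.77·0.96) = 1.428%.
σ_{5d} = 1.428% × √5 = 3.193%.
z(99.5%) = 2.576.
VaR = 2.576 × 3.193% = 8.225%; on $30,000,000 that is $2,467,500.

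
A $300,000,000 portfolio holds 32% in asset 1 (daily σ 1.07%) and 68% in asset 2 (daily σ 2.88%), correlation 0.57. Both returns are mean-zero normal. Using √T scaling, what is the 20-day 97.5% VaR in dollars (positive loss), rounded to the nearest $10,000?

$57,110,000

σ_p = √(0.32²·1.07² + 0.68²·2.88² + 2·0.57·0.32·0.68·1.07·2.88) = 2.172%.
σ_{20d} = 2.172% × √20 = 9.713%.
z(97.5%) = 1.960.
VaR = 1.960 × 9.713% = 19.037%; on $300,000,000 that is $57,111,000.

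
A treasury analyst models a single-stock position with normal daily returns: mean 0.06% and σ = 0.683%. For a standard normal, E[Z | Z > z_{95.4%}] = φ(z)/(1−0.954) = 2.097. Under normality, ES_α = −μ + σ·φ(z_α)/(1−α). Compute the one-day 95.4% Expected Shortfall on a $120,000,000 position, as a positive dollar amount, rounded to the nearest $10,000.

$1,650,000

ES = −(0.06%) + 0.683% × 2.097 = 1.372%.
On $120,000,000: 0.01372 × $120,000,000 = $1,646,400.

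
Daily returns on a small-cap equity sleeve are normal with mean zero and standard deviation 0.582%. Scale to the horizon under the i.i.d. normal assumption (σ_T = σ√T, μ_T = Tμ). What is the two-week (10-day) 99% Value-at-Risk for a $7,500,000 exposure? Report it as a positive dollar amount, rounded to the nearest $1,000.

At 99%, z = 2.326.
σ_{10d} = 0.582% × √10 = 1.840%.
VaR = 2.326 × 1.840% = 4.280%.
On $7,500,000: 0.04280 × $7,500,000 = $321,000.

$321,000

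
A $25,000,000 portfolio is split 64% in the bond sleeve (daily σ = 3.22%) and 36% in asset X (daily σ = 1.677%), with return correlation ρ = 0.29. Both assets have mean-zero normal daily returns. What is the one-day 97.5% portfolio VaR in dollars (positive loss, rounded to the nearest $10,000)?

$1,130,000

σ_p² = 0.64²·3.22² + 0.36²·1.677² + 2·0.29·0.64·0.36·3.22·1.677 = 5.3330 (%²).
σ_p = √5.3330 = 2.309%.
At 97.5%, z = 1.960.
VaR = 1.960 × 2.309% = 4.526%; on $25,000,000 that is $1,131,500.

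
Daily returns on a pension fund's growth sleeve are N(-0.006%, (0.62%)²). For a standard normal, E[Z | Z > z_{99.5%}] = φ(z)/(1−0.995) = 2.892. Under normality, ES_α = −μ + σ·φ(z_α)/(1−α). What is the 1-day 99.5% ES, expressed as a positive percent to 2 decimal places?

ES = −(-0.006%) + 0.62% × 2.892 = 1.799%.

1.80%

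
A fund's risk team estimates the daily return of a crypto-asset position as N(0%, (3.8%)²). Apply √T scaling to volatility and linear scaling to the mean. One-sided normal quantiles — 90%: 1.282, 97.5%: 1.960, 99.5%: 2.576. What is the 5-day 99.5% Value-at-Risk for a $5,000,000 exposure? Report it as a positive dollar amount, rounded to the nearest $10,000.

σ_{5d} = 3.8% × √5 = 8.497%.
VaR = 2.576 × 8.497% = 21.888%.
On $5,000,000: 0.21888 × $5,000,000 = $1,094,400.

$1,090,000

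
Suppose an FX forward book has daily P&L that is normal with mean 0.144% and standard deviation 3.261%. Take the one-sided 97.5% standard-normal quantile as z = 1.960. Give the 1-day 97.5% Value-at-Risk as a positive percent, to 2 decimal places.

6.25%

VaR = −μ + z·σ = −(0.144%) + 1.960 × 3.261% = 6.248%.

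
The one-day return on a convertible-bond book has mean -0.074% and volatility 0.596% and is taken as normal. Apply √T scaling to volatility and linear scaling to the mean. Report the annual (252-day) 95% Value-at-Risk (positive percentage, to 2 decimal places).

At 95%, z = 1.645.
σ_{252d} = 0.596% × √252 = 9.461%; μ_{252d} = 252 × -0.074% = -18.648%.
VaR = −(-18.648%) + 1.645 × 9.461% = 34.211%.

34.21%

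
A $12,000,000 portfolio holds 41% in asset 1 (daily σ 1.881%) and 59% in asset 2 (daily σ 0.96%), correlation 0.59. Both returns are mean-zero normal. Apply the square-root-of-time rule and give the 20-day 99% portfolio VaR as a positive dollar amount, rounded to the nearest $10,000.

$1,490,000

σ_p = √(0.41²·1.881² + 0.59²·0.96² + 2·0.59·0.41·0.59·1.881·0.96) = 1.196%.
σ_{20d} = 1.196% × √20 = 5.349%.
z(99%) = 2.326.
VaR = 2.326 × 5.349% = 12.442%; on $12,000,000 that is $1,493,040.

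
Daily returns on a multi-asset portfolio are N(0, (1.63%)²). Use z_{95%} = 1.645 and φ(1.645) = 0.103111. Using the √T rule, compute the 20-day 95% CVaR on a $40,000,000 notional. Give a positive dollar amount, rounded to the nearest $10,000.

$6,010,000

σ_{20d} = 1.63% × √20 = 7.290%.
ES multiplier = φ(z)/(1−α) = 0.103111/0.05 = 2.062.
ES = 7.290% × 2.062 = 15.032%; on $40,000,000: $6,012,800.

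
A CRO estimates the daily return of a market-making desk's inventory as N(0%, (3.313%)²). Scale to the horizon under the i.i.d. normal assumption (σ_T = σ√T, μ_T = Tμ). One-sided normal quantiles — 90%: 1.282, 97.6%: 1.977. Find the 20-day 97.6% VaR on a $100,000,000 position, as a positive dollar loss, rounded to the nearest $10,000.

σ_{20d} = 3.313% × √20 = 14.816%.
VaR = 1.977 × 14.816% = 29.291%.
On $100,000,000: 0.29291 × $100,000,000 = $29,291,000.

$29,290,000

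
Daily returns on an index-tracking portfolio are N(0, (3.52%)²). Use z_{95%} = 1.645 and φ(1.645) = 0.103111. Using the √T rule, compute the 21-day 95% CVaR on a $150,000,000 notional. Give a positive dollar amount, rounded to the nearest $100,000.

σ_{21d} = 3.52% × √21 = 16.131%.
ES multiplier = φ(z)/(1−α) = 0.103111/0.05 = 2.062.
ES = 16.131% × 2.062 = 33.262%; on $150,000,000: $49,893,000.

$49,900,000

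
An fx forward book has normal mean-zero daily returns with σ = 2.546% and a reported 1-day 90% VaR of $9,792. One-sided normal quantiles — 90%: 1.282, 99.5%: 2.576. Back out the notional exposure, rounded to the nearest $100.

$300,000

VaR as a fraction of value: z·σ = 1.282 × 2.546% = 3.26397%.
Position = $9,792 / 0.0326397 = $300,003.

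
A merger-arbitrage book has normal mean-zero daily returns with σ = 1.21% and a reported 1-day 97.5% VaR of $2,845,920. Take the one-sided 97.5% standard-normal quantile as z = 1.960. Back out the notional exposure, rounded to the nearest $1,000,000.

VaR as a fraction of value: z·σ = 1.960 × 1.21% = 2.3716%.
Position = $2,845,920 / 0.023716 = $120,000,000.

$120,000,000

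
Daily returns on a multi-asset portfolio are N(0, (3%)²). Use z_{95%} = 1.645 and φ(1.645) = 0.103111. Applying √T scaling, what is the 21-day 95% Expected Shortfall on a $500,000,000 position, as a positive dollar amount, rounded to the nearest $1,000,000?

σ_{21d} = 3% × √21 = 13.748%.
ES multiplier = φ(z)/(1−α) = 0.103111/0.05 = 2.062.
ES = 13.748% × 2.062 = 28.348%; on $500,000,000: $141,740,000.

$142,000,000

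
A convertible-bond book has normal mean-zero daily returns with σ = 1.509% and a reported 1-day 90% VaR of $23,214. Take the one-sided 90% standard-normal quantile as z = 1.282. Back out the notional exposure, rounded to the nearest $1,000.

$1,200,000

VaR as a fraction of value: z·σ = 1.282 × 1.509% = 1.93454%.
Position = $23,214 / 0.0193454 = $1,199,976.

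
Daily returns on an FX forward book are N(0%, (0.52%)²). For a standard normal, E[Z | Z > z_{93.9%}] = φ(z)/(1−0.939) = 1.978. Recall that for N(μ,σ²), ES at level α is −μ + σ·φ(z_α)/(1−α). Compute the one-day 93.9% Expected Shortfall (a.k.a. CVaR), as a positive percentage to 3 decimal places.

ES = 0.52% × 1.978 = 1.029%.

1.029%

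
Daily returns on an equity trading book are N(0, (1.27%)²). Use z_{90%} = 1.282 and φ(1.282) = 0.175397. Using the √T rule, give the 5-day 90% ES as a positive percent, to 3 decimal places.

σ_{5d} = 1.27% × √5 = 2.840%.
ES multiplier = φ(z)/(1−α) = 0.175397/0.1 = 1.754.
ES = 2.840% × 1.754 = 4.981%.

4.981%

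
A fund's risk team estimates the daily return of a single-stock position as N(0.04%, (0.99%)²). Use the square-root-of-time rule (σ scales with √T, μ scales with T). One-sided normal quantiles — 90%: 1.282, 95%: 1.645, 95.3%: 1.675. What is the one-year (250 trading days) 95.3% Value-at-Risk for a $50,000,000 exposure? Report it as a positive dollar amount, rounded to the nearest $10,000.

$8,110,000

σ_{250d} = 0.99% × √250 = 15.653%; μ_{250d} = 250 × 0.04% = 10.000%.
VaR = −(10.000%) + 1.675 × 15.653% = 16.219%.
On $50,000,000: 0.16219 × $50,000,000 = $8,109,500.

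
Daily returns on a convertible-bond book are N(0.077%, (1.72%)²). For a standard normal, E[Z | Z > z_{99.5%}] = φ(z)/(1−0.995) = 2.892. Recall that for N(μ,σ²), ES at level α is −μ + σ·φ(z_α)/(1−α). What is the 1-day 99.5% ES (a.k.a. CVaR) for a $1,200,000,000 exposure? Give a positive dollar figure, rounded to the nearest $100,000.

ES = −(0.077%) + 1.72% × 2.892 = 4.897%.
On $1,200,000,000: 0.04897 × $1,200,000,000 = $58,764,000.

$58,800,000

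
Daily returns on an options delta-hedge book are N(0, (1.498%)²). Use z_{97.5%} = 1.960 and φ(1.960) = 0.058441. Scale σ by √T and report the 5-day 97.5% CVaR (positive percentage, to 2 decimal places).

7.83%

σ_{5d} = 1.498% × √5 = 3.350%.
ES multiplier = φ(z)/(1−α) = 0.058441/0.025 = 2.338.
ES = 3.350% × 2.338 = 7.832%.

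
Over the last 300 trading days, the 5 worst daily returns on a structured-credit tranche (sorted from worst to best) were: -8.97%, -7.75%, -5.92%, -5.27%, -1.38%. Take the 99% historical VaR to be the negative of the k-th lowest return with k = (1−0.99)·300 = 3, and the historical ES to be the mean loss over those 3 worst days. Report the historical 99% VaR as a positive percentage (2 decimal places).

k = 3; the 3rd lowest return is -5.92%, so VaR = 5.92%.

5.92%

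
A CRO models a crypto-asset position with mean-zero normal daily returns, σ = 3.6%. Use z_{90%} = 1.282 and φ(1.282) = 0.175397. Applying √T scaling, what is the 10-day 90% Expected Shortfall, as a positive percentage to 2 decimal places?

σ_{10d} = 3.6% × √10 = 11.384%.
ES multiplier = φ(z)/(1−α) = 0.175397/0.1 = 1.754.
ES = 11.384% × 1.754 = 19.968%.

19.97%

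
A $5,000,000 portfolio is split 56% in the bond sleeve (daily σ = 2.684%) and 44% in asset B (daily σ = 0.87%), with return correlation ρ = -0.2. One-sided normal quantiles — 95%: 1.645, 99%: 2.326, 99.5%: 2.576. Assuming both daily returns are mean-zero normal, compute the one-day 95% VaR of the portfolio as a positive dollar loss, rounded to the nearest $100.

σ_p² = 0.56²·2.684² + 0.44²·0.87² + 2·-0.2·0.56·0.44·2.684·0.87 = 2.1755 (%²).
σ_p = √2.1755 = 1.475%.
VaR = 1.645 × 1.475% = 2.426%; on $5,000,000 that is $121,300.

$121,300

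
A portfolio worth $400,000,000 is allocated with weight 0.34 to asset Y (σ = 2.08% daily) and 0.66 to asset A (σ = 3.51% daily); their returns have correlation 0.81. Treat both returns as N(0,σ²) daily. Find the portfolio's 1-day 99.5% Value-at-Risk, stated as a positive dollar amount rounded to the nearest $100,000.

σ_p² = 0.34²·2.08² + 0.66²·3.51² + 2·0.81·0.34·0.66·2.08·3.51 = 8.5208 (%²).
σ_p = √8.5208 = 2.919%.
At 99.5%, z = 2.576.
VaR = 2.576 × 2.919% = 7.519%; on $400,000,000 that is $30,076,000.

$30,100,000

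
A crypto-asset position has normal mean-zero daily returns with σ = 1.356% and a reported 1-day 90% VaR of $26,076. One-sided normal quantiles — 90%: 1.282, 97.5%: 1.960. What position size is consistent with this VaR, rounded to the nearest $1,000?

VaR as a fraction of value: z·σ = 1.282 × 1.356% = 1.73839%.
Position = $26,076 / 0.0173839 = $1,500,007.

$1,500,000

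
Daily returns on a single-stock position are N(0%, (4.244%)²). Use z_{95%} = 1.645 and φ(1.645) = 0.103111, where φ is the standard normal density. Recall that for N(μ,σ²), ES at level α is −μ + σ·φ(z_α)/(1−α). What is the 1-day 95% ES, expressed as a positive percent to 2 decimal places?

Tail multiplier: φ(z)/(1−α) = 0.103111 / 0.05 = 2.062.
ES = 4.244% × 2.062 = 8.751%.

8.75%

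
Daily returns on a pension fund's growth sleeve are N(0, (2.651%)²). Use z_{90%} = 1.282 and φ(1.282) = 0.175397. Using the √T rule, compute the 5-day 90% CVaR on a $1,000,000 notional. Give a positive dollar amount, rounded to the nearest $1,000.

$104,000

σ_{5d} = 2.651% × √5 = 5.928%.
ES multiplier = φ(z)/(1−α) = 0.175397/0.1 = 1.754.
ES = 5.928% × 1.754 = 10.398%; on $1,000,000: $103,980.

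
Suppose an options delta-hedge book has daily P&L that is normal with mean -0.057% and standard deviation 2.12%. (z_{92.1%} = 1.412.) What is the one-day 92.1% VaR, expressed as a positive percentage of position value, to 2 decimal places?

VaR = −μ + z·σ = −(-0.057%) + 1.412 × 2.12% = 3.050%.

3.05%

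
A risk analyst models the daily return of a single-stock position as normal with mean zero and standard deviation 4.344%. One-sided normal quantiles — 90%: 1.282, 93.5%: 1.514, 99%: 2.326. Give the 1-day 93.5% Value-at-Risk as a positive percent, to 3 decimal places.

VaR = z·σ = 1.514 × 4.344% = 6.577%.

6.577%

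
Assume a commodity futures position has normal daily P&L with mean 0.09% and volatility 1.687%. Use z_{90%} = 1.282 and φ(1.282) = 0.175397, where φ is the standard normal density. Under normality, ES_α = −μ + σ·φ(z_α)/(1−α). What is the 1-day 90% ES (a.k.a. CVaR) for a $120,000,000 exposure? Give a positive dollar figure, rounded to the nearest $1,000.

$3,443,000

Tail multiplier: φ(z)/(1−α) = 0.175397 / 0.1 = 1.754.
ES = −(0.09%) + 1.687% × 1.754 = 2.869%.
On $120,000,000: 0.02869 × $120,000,000 = $3,442,800.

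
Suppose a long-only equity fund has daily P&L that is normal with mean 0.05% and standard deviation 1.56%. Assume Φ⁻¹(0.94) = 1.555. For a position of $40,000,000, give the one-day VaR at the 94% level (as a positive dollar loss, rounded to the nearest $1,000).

VaR = −μ + z·σ = −(0.05%) + 1.555 × 1.56% = 2.376%.
On $40,000,000: 0.02376 × $40,000,000 = $950,400.

$950,000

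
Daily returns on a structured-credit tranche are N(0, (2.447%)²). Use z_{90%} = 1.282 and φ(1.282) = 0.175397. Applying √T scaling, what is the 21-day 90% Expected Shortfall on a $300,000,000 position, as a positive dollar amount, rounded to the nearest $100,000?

σ_{21d} = 2.447% × √21 = 11.214%.
ES multiplier = φ(z)/(1−α) = 0.175397/0.1 = 1.754.
ES = 11.214% × 1.754 = 19.669%; on $300,000,000: $59,007,000.

$59,000,000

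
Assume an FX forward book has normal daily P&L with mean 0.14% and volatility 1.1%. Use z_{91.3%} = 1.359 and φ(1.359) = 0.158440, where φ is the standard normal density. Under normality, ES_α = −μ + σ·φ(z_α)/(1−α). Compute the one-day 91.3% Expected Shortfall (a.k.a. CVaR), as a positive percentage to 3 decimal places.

Tail multiplier: φ(z)/(1−α) = 0.158440 / 0.087 = 1.821.
ES = −(0.14%) + 1.1% × 1.821 = 1.863%.

1.863%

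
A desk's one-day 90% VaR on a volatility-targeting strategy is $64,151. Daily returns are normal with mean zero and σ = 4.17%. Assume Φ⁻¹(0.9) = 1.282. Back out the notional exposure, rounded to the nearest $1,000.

$1,200,000

VaR as a fraction of value: z·σ = 1.282 × 4.17% = 5.34594%.
Position = $64,151 / 0.0534594 = $1,199,995.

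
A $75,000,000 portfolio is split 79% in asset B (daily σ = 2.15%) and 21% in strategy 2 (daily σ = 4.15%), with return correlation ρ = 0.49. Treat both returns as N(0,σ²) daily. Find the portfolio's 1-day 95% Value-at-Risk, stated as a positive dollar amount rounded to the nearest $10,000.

$2,780,000

σ_p² = 0.79²·2.15² + 0.21²·4.15² + 2·0.49·0.79·0.21·2.15·4.15 = 5.0951 (%²).
σ_p = √5.0951 = 2.257%.
At 95%, z = 1.645.
VaR = 1.645 × 2.257% = 3.713%; on $75,000,000 that is $2,784,750.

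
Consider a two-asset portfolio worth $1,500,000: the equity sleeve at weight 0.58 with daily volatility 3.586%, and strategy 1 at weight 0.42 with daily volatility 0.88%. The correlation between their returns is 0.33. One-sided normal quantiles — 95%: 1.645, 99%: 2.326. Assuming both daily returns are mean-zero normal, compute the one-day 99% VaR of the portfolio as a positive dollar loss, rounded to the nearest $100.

σ_p² = 0.58²·3.586² + 0.42²·0.88² + 2·0.33·0.58·0.42·3.586·0.88 = 4.9699 (%²).
σ_p = √4.9699 = 2.229%.
VaR = 2.326 × 2.229% = 5.185%; on $1,500,000 that is $77,775.

$77,800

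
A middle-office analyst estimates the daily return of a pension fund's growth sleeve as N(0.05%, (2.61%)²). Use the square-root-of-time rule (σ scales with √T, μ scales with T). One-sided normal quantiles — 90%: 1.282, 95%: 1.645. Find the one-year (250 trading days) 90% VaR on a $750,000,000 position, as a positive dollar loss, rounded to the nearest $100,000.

$303,000,000

σ_{250d} = 2.61% × √250 = 41.268%; μ_{250d} = 250 × 0.05% = 12.500%.
VaR = −(12.500%) + 1.282 × 41.268% = 40.406%.
On $750,000,000: 0.40406 × $750,000,000 = $303,045,000.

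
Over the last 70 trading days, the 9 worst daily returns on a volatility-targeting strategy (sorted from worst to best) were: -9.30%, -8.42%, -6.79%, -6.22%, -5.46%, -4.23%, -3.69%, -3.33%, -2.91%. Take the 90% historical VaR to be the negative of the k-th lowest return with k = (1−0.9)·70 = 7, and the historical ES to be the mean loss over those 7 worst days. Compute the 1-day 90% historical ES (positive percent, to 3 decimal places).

6.301%

The 7 worst returns sum to -44.11%.
ES = −(-44.11%) / 7 = 6.3014…% ≈ 6.301%.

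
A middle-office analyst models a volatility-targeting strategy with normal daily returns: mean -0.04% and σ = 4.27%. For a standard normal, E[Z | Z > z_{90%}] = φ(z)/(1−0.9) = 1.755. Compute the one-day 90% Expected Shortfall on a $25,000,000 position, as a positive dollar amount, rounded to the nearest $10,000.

$1,880,000

ES = −(-0.04%) + 4.27% × 1.755 = 7.534%.
On $25,000,000: 0.07534 × $25,000,000 = $1,883,500.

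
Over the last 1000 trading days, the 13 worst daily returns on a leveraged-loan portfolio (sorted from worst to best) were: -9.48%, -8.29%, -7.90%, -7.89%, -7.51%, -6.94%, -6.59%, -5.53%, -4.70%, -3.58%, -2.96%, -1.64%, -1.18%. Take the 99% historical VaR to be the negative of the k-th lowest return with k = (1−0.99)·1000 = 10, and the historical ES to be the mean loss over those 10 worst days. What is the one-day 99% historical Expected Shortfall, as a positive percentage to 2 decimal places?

The 10 worst returns sum to -68.41%.
ES = −(-68.41%) / 10 = 6.841% ≈ 6.84%.

6.84%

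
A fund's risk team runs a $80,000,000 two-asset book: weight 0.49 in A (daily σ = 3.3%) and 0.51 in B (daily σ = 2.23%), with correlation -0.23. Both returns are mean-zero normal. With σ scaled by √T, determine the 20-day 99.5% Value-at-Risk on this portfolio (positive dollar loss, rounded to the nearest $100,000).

$16,100,000

σ_p = √(0.49²·3.3² + 0.51²·2.23² + 2·-0.23·0.49·0.51·3.3·2.23) = 1.750%.
σ_{20d} = 1.750% × √20 = 7.826%.
z(99.5%) = 2.576.
VaR = 2.576 × 7.826% = 20.160%; on $80,000,000 that is $16,128,000.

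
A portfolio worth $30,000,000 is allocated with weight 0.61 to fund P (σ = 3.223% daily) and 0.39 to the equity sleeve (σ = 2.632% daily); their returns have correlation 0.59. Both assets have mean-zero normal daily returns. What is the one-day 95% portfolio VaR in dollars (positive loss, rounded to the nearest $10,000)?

σ_p² = 0.61²·3.223² + 0.39²·2.632² + 2·0.59·0.61·0.39·3.223·2.632 = 7.3003 (%²).
σ_p = √7.3003 = 2.702%.
At 95%, z = 1.645.
VaR = 1.645 × 2.702% = 4.445%; on $30,000,000 that is $1,333,500.

$1,330,000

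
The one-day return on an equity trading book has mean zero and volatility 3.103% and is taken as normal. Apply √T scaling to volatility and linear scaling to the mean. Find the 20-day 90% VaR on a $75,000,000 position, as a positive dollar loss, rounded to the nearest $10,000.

$13,340,000

At 90%, z = 1.282.
σ_{20d} = 3.103% × √20 = 13.877%.
VaR = 1.282 × 13.877% = 17.790%.
On $75,000,000: 0.17790 × $75,000,000 = $13,342,500.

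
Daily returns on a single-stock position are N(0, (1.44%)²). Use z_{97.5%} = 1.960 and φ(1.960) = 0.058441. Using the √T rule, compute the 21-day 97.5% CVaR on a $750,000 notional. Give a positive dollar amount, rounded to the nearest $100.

$115,700

σ_{21d} = 1.44% × √21 = 6.599%.
ES multiplier = φ(z)/(1−α) = 0.058441/0.025 = 2.338.
ES = 6.599% × 2.338 = 15.428%; on $750,000: $115,710.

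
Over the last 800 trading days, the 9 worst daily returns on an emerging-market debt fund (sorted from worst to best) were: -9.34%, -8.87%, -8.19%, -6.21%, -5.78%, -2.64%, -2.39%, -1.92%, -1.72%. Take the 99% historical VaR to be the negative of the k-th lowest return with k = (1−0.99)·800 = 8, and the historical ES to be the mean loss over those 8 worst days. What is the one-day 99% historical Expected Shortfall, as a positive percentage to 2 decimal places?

The 8 worst returns sum to -45.34%.
ES = −(-45.34%) / 8 = 5.6675% ≈ 5.67%.

5.67%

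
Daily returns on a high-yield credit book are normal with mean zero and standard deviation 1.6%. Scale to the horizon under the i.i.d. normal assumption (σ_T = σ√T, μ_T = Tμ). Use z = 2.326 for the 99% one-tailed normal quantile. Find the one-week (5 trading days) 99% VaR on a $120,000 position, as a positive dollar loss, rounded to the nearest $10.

σ_{5d} = 1.6% × √5 = 3.578%.
VaR = 2.326 × 3.578% = 8.322%.
On $120,000: 0.08322 × $120,000 = $9,986.

$9,990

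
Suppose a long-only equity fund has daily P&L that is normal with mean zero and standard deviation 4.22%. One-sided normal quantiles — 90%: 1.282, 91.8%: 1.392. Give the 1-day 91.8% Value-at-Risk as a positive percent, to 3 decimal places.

5.874%

VaR = z·σ = 1.392 × 4.22% = 5.874%.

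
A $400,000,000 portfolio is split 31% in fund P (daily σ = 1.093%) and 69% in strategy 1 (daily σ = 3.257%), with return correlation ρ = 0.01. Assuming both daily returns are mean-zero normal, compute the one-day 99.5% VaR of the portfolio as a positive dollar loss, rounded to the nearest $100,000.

$23,500,000

σ_p² = 0.31²·1.093² + 0.69²·3.257² + 2·0.01·0.31·0.69·1.093·3.257 = 5.1805 (%²).
σ_p = √5.1805 = 2.276%.
At 99.5%, z = 2.576.
VaR = 2.576 × 2.276% = 5.863%; on $400,000,000 that is $23,452,000.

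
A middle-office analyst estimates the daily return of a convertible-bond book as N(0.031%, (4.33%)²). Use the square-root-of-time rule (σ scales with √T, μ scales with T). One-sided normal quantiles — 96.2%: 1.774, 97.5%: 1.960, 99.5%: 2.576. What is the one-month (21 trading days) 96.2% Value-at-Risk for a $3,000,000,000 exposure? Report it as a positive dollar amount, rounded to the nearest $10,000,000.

$1,040,000,000

σ_{21d} = 4.33% × √21 = 19.843%; μ_{21d} = 21 × 0.031% = 0.651%.
VaR = −(0.651%) + 1.774 × 19.843% = 34.550%.
On $3,000,000,000: 0.34550 × $3,000,000,000 = $1,036,500,000.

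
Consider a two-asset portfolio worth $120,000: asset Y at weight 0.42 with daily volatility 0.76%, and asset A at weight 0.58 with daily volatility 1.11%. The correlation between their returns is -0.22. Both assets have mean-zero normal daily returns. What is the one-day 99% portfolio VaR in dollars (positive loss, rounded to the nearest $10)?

σ_p² = 0.42²·0.76² + 0.58²·1.11² + 2·-0.22·0.42·0.58·0.76·1.11 = 0.4259 (%²).
σ_p = √0.4259 = 0.653%.
At 99%, z = 2.326.
VaR = 2.326 × 0.653% = 1.519%; on $120,000 that is $1,823.

$1,820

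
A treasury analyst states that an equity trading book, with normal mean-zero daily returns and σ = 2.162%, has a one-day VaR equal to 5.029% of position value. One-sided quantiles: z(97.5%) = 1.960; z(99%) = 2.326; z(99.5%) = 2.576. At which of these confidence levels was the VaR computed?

Implied z = VaR/σ = 5.029 / 2.162 = 2.326.
This matches z(99%) = 2.326.

99%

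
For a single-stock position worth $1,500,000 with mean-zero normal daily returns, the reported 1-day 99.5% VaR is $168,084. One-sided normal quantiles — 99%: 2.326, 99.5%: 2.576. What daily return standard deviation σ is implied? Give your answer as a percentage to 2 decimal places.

4.35%

VaR as a fraction: $168,084 / $1,500,000 = 11.206%.
σ = VaR / z = 11.206% / 2.576 = 4.350%.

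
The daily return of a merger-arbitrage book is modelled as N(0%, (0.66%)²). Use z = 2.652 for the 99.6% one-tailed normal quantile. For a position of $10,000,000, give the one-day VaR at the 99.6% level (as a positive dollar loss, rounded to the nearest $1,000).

VaR = z·σ = 2.652 × 0.66% = 1.750%.
On $10,000,000: 0.01750 × $10,000,000 = $175,000.

$175,000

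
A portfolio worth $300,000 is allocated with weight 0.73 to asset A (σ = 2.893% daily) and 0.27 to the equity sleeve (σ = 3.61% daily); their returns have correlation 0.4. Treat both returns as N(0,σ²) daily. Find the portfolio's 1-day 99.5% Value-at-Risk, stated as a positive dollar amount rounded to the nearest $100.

$20,500

σ_p² = 0.73²·2.893² + 0.27²·3.61² + 2·0.4·0.73·0.27·2.893·3.61 = 7.0569 (%²).
σ_p = √7.0569 = 2.656%.
At 99.5%, z = 2.576.
VaR = 2.576 × 2.656% = 6.842%; on $300,000 that is $20,526.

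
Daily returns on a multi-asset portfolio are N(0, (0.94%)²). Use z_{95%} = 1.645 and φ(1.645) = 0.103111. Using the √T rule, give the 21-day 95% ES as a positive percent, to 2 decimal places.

σ_{21d} = 0.94% × √21 = 4.308%.
ES multiplier = φ(z)/(1−α) = 0.103111/0.05 = 2.062.
ES = 4.308% × 2.062 = 8.883%.

8.88%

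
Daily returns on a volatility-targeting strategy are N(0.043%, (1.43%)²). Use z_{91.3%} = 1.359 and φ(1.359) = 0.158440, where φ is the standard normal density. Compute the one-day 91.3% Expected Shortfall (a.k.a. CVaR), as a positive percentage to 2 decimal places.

2.56%

Tail multiplier: φ(z)/(1−α) = 0.158440 / 0.087 = 1.821.
ES = −(0.043%) + 1.43% × 1.821 = 2.561%.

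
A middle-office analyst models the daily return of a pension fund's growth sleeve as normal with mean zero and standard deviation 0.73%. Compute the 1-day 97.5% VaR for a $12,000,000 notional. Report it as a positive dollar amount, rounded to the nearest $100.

At 97.5% one-sided, z = 1.960.
VaR = z·σ = 1.960 × 0.73% = 1.431%.
On $12,000,000: 0.01431 × $12,000,000 = $171,720.

$171,700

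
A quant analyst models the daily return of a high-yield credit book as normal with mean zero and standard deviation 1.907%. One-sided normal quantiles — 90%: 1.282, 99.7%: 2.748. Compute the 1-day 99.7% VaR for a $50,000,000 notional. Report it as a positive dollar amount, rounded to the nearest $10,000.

$2,620,000

VaR = z·σ = 2.748 × 1.907% = 5.240%.
On $50,000,000: 0.05240 × $50,000,000 = $2,620,000.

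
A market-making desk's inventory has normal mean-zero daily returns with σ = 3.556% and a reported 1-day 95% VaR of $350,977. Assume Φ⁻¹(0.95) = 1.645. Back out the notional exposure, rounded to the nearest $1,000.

VaR as a fraction of value: z·σ = 1.645 × 3.556% = 5.84962%.
Position = $350,977 / 0.0584962 = $5,999,997.

$6,000,000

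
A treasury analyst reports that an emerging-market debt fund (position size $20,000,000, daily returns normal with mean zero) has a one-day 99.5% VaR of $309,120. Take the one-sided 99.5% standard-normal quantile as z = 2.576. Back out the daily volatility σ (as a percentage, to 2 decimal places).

0.60%

VaR as a fraction: $309,120 / $20,000,000 = 1.546%.
σ = VaR / z = 1.546% / 2.576 = 0.600%.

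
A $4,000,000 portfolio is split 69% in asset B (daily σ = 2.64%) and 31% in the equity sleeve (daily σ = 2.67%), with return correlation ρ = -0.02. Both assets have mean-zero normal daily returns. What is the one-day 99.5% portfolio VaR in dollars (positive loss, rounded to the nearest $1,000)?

σ_p² = 0.69²·2.64² + 0.31²·2.67² + 2·-0.02·0.69·0.31·2.64·2.67 = 3.9430 (%²).
σ_p = √3.9430 = 1.986%.
At 99.5%, z = 2.576.
VaR = 2.576 × 1.986% = 5.116%; on $4,000,000 that is $204,640.

$205,000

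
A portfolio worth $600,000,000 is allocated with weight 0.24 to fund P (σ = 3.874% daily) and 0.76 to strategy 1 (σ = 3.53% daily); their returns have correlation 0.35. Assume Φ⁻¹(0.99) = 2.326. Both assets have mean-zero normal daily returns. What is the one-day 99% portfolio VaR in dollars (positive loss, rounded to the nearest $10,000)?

σ_p² = 0.24²·3.874² + 0.76²·3.53² + 2·0.35·0.24·0.76·3.874·3.53 = 9.8079 (%²).
σ_p = √9.8079 = 3.132%.
VaR = 2.326 × 3.132% = 7.285%; on $600,000,000 that is $43,710,000.

$43,710,000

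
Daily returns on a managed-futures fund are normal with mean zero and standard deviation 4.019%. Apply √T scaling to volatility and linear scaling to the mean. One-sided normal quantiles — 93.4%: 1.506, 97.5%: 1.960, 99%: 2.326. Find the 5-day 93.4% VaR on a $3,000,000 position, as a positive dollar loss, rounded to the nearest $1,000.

$406,000

σ_{5d} = 4.019% × √5 = 8.987%.
VaR = 1.506 × 8.987% = 13.534%.
On $3,000,000: 0.13534 × $3,000,000 = $406,020.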